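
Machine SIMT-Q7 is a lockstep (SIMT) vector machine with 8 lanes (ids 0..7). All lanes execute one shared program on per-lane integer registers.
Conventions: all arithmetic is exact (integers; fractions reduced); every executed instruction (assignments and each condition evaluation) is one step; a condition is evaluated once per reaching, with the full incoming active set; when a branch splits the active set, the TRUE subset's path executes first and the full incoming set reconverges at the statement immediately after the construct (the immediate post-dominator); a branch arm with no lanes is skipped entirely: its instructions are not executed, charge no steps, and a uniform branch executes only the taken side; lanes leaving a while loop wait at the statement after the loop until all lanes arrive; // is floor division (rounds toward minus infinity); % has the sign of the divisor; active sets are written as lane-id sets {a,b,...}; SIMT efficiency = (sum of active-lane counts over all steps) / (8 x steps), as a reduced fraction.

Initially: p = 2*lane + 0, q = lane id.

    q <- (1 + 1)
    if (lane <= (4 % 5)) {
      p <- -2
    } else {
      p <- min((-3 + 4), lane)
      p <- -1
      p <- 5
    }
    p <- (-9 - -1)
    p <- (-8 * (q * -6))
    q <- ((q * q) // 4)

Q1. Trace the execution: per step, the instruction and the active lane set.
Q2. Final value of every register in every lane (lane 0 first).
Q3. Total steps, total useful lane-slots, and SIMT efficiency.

step 0: q <- (1 + 1)                 {0,1,2,3,4,5,6,7}
step 1: eval (lane <= (4 % 5))       {0,1,2,3,4,5,6,7}
step 2: p <- -2                      {0,1,2,3,4}
step 3: p <- min((-3 + 4), lane)     {5,6,7}
step 4: p <- -1                      {5,6,7}
step 5: p <- 5                       {5,6,7}
step 6: p <- (-9 - -1)               {0,1,2,3,4,5,6,7}
step 7: p <- (-8 * (q * -6))         {0,1,2,3,4,5,6,7}
step 8: q <- ((q * q) // 4)          {0,1,2,3,4,5,6,7}

Answer: 9 steps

p: 96,96,96,96,96,96,96,96
q: 1,1,1,1,1,1,1,1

steps = 9; useful = 54; efficiency = 54/72 = 3/4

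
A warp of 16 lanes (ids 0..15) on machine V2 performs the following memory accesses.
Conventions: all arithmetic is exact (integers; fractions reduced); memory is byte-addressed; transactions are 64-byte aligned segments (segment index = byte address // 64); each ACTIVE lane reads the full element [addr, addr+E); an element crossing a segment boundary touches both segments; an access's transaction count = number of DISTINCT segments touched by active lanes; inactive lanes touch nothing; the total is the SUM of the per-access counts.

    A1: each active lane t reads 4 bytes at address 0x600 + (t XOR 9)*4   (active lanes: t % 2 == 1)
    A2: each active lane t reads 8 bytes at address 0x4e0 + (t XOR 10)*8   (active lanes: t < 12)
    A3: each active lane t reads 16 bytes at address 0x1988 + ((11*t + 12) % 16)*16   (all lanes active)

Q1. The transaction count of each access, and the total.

A1: 1 transaction
A2: 3 transactions
A3: 5 transactions

Answer: 1,3,5; total 9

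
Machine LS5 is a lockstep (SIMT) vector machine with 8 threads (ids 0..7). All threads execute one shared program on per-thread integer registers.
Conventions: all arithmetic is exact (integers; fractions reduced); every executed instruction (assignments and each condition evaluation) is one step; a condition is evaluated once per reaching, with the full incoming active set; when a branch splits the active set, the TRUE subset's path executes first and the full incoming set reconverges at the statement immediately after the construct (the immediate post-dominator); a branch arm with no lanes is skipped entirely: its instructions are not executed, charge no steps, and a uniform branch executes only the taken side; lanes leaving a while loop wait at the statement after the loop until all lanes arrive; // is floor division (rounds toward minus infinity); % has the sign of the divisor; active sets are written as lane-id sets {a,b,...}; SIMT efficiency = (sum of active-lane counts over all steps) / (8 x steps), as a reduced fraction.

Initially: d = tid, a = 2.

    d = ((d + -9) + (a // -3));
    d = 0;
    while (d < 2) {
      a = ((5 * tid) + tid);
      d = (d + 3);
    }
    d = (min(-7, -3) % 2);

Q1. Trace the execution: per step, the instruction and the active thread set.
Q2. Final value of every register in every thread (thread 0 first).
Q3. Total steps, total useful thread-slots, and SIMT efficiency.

step 0: d <- ((d + -9) + (a // -3))  {0,1,2,3,4,5,6,7}
step 1: d <- 0                       {0,1,2,3,4,5,6,7}
step 2: eval (d < 2)                 {0,1,2,3,4,5,6,7}
step 3: a <- ((5 * tid) + tid)       {0,1,2,3,4,5,6,7}
step 4: d <- (d + 3)                 {0,1,2,3,4,5,6,7}
step 5: eval (d < 2)                 {0,1,2,3,4,5,6,7}
step 6: d <- (min(-7, -3) % 2)       {0,1,2,3,4,5,6,7}

Answer: 7 steps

d: 1,1,1,1,1,1,1,1
a: 0,6,12,18,24,30,36,42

steps = 7; useful = 56; efficiency = 56/56 = 1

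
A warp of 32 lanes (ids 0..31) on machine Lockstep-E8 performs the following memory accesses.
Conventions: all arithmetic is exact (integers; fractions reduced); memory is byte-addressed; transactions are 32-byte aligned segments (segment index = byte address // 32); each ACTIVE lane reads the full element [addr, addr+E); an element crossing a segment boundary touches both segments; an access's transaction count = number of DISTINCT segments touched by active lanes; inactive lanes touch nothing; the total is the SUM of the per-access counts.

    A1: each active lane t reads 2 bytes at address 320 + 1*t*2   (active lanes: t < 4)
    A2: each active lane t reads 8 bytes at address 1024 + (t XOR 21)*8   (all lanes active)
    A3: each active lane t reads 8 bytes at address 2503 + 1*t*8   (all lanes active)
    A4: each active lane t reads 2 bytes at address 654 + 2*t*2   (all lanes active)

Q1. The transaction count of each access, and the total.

A1: 1 transaction
A2: 8 transactions
A3: 9 transactions
A4: 5 transactions

Answer: 1,8,9,5; total 23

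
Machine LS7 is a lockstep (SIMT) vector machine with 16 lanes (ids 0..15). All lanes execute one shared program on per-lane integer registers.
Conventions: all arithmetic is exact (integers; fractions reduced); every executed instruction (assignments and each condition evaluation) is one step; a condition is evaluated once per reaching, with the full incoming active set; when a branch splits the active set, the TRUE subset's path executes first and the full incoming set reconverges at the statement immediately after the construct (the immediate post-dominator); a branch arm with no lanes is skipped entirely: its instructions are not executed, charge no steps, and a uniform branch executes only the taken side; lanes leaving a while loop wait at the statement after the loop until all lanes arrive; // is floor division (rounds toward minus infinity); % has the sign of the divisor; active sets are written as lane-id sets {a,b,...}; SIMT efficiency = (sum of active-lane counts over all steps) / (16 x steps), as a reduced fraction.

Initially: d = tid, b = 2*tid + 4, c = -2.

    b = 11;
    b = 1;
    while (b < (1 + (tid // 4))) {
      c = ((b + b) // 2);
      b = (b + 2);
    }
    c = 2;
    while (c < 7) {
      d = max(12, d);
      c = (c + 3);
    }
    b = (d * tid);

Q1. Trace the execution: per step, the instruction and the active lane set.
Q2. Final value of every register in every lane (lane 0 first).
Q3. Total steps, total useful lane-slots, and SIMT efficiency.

step 0: b <- 11                      {0,1,2,3,4,5,6,7,8,9,10,11,12,13,14,15}
step 1: b <- 1                       {0,1,2,3,4,5,6,7,8,9,10,11,12,13,14,15}
step 2: eval (b < (1 + (tid // 4)))  {0,1,2,3,4,5,6,7,8,9,10,11,12,13,14,15}
step 3: c <- ((b + b) // 2)          {4,5,6,7,8,9,10,11,12,13,14,15}
step 4: b <- (b + 2)                 {4,5,6,7,8,9,10,11,12,13,14,15}
step 5: eval (b < (1 + (tid // 4)))  {4,5,6,7,8,9,10,11,12,13,14,15}
step 6: c <- ((b + b) // 2)          {12,13,14,15}
step 7: b <- (b + 2)                 {12,13,14,15}
step 8: eval (b < (1 + (tid // 4)))  {12,13,14,15}
step 9: c <- 2                       {0,1,2,3,4,5,6,7,8,9,10,11,12,13,14,15}
step 10: eval (c < 7)                 {0,1,2,3,4,5,6,7,8,9,10,11,12,13,14,15}
step 11: d <- max(12, d)              {0,1,2,3,4,5,6,7,8,9,10,11,12,13,14,15}
step 12: c <- (c + 3)                 {0,1,2,3,4,5,6,7,8,9,10,11,12,13,14,15}
step 13: eval (c < 7)                 {0,1,2,3,4,5,6,7,8,9,10,11,12,13,14,15}
step 14: d <- max(12, d)              {0,1,2,3,4,5,6,7,8,9,10,11,12,13,14,15}
step 15: c <- (c + 3)                 {0,1,2,3,4,5,6,7,8,9,10,11,12,13,14,15}
step 16: eval (c < 7)                 {0,1,2,3,4,5,6,7,8,9,10,11,12,13,14,15}
step 17: b <- (d * tid)               {0,1,2,3,4,5,6,7,8,9,10,11,12,13,14,15}

Answer: 18 steps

d: 12,12,12,12,12,12,12,12,12,12,12,12,12,13,14,15
b: 0,12,24,36,48,60,72,84,96,108,120,132,144,169,196,225
c: 8,8,8,8,8,8,8,8,8,8,8,8,8,8,8,8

steps = 18; useful = 240; efficiency = 240/288 = 5/6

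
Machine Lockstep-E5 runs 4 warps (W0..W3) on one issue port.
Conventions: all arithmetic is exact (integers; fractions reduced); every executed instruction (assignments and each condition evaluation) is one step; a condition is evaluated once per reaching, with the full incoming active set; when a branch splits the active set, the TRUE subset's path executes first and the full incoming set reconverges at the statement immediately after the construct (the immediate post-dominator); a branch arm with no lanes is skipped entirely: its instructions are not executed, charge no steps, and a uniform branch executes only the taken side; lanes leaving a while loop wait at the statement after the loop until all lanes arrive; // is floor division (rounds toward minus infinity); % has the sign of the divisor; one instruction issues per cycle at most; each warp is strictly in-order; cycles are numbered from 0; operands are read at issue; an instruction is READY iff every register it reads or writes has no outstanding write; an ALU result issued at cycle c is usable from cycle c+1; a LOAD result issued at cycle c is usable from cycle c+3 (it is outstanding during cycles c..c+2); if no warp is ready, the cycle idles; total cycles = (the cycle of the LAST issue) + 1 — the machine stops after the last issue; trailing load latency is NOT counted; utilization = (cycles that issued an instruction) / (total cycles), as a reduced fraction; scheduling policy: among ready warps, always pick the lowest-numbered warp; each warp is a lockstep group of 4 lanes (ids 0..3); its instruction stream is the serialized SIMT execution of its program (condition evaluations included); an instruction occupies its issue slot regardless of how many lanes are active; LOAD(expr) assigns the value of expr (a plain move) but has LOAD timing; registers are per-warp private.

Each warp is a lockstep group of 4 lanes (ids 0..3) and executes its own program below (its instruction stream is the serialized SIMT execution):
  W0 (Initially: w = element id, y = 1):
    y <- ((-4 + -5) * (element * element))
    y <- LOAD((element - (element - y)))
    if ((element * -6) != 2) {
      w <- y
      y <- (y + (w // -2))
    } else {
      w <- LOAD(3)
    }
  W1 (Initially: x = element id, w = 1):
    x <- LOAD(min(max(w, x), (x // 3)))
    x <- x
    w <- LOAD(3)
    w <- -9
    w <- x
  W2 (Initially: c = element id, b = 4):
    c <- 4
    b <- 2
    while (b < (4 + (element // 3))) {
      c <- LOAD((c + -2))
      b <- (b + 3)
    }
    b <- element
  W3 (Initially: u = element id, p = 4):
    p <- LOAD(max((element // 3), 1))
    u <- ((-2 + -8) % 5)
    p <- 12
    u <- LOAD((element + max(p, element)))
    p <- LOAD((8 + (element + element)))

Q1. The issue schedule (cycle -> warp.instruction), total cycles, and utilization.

cycle 0: W0.I0
cycle 1: W0.I1
cycle 2: W0.I2
cycle 3: W1.I0
cycle 4: W0.I3
cycle 5: W0.I4
cycle 6: W1.I1
cycle 7: W1.I2
cycle 8: W2.I0
cycle 9: W2.I1
cycle 10: W1.I3
cycle 11: W1.I4
cycle 12: W2.I2
cycle 13: W2.I3
cycle 14: W2.I4
cycle 15: W2.I5
cycle 16: W2.I6
cycle 17: W3.I0
cycle 18: W3.I1
cycle 19: idle
cycle 20: W3.I2
cycle 21: W3.I3
cycle 22: W3.I4

Answer: 23 cycles, utilization 22/23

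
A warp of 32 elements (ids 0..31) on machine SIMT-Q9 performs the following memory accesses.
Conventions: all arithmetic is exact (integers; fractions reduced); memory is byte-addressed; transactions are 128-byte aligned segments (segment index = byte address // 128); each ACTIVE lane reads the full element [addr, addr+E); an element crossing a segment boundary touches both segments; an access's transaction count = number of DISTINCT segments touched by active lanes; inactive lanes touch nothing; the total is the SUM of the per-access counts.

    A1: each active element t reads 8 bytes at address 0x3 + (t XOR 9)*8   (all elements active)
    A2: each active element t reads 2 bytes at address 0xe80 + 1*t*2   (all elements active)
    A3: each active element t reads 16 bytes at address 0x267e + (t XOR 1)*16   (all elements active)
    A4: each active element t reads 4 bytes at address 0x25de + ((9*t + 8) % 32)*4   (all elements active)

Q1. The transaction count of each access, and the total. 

A1: 3 transactions
A2: 1 transaction
A3: 5 transactions
A4: 2 transactions

Answer: 3,1,5,2; total 11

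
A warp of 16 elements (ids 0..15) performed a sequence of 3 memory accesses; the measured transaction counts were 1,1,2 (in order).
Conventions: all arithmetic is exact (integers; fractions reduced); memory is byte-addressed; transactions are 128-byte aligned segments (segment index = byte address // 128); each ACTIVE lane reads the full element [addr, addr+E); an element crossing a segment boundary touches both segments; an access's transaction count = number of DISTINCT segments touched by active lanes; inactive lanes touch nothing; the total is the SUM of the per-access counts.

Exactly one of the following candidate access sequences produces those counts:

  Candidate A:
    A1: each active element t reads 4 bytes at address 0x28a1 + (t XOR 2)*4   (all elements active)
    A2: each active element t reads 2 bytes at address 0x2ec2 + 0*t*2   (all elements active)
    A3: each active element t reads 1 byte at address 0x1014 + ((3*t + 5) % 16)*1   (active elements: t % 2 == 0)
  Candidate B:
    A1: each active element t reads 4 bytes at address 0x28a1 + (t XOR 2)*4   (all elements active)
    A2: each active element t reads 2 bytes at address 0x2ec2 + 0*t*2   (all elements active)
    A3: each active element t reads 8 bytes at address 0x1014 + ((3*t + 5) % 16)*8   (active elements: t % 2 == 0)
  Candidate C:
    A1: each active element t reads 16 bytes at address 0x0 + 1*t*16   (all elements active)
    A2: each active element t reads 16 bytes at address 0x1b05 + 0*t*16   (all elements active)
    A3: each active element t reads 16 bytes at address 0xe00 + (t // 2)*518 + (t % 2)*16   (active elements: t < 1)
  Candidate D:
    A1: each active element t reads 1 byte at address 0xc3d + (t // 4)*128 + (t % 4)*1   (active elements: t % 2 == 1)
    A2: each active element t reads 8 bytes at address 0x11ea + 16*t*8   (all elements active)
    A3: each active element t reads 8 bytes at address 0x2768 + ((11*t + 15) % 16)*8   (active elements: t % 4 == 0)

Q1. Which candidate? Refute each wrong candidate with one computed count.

A: A3 gives 1 transaction, not 2
C: A1 gives 2 transactions, not 1
D: A1 gives 4 transactions, not 1
B: all counts match (1,1,2)

Answer: B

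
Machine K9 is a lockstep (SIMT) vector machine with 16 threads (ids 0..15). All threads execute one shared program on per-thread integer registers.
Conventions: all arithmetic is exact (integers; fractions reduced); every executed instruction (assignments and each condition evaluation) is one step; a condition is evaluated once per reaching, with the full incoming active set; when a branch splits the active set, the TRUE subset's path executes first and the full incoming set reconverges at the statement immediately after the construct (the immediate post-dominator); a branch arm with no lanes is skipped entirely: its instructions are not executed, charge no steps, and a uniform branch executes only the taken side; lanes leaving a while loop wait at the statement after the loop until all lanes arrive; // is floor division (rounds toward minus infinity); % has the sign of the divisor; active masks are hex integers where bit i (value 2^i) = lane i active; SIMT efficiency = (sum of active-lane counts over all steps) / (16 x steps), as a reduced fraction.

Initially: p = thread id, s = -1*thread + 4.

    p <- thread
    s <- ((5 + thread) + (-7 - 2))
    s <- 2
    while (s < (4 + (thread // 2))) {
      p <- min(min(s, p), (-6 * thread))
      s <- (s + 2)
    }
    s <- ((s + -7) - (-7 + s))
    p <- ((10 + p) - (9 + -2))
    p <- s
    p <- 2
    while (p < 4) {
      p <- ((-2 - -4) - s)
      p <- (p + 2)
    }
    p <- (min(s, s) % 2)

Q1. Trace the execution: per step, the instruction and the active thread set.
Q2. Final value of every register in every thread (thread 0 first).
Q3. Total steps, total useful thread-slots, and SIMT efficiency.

step 0: p <- thread                  0xffff
step 1: s <- ((5 + thread) + (-7 - 2)) 0xffff
step 2: s <- 2                       0xffff
step 3: eval (s < (4 + (thread // 2))) 0xffff
step 4: p <- min(min(s, p), (-6 * thread)) 0xffff
step 5: s <- (s + 2)                 0xffff
step 6: eval (s < (4 + (thread // 2))) 0xffff
step 7: p <- min(min(s, p), (-6 * thread)) 0xfffc
step 8: s <- (s + 2)                 0xfffc
step 9: eval (s < (4 + (thread // 2))) 0xfffc
step 10: p <- min(min(s, p), (-6 * thread)) 0xffc0
step 11: s <- (s + 2)                 0xffc0
step 12: eval (s < (4 + (thread // 2))) 0xffc0
step 13: p <- min(min(s, p), (-6 * thread)) 0xfc00
step 14: s <- (s + 2)                 0xfc00
step 15: eval (s < (4 + (thread // 2))) 0xfc00
step 16: p <- min(min(s, p), (-6 * thread)) 0xc000
step 17: s <- (s + 2)                 0xc000
step 18: eval (s < (4 + (thread // 2))) 0xc000
step 19: s <- ((s + -7) - (-7 + s))   0xffff
step 20: p <- ((10 + p) - (9 + -2))   0xffff
step 21: p <- s                       0xffff
step 22: p <- 2                       0xffff
step 23: eval (p < 4)                 0xffff
step 24: p <- ((-2 - -4) - s)         0xffff
step 25: p <- (p + 2)                 0xffff
step 26: eval (p < 4)                 0xffff
step 27: p <- (min(s, s) % 2)         0xffff

Answer: 28 steps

p: 0,0,0,0,0,0,0,0,0,0,0,0,0,0,0,0
s: 0,0,0,0,0,0,0,0,0,0,0,0,0,0,0,0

steps = 28; useful = 352; efficiency = 352/448 = 11/14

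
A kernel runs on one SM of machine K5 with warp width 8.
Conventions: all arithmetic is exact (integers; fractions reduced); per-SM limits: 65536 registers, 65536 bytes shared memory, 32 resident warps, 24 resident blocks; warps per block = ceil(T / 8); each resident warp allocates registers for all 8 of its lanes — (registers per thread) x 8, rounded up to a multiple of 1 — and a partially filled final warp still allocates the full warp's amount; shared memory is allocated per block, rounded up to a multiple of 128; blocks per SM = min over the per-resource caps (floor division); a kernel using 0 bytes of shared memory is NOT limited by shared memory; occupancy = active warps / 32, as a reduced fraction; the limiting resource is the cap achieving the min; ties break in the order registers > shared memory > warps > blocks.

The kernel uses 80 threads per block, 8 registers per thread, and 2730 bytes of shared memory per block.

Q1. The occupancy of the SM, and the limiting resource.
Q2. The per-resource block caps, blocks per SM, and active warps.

Answer: occupancy 15/16, limited by warps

registers: 102 blocks
shared memory: 23 blocks
warps: 3 blocks
blocks: 24 blocks

Answer: 3 blocks, 30 active warps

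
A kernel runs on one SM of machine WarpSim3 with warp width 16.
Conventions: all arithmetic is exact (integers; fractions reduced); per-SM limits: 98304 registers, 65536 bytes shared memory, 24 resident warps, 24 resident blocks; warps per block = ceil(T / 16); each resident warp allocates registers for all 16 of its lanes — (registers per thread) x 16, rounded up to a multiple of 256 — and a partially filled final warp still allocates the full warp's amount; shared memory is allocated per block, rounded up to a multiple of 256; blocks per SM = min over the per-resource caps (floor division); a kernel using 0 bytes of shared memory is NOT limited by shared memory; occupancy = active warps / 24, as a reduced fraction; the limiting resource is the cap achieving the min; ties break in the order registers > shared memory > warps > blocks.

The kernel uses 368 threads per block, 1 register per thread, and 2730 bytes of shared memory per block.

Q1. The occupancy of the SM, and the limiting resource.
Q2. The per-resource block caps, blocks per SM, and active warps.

Answer: occupancy 23/24, limited by warps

registers: 16 blocks
shared memory: 23 blocks
warps: 1 block
blocks: 24 blocks

Answer: 1 block, 23 active warps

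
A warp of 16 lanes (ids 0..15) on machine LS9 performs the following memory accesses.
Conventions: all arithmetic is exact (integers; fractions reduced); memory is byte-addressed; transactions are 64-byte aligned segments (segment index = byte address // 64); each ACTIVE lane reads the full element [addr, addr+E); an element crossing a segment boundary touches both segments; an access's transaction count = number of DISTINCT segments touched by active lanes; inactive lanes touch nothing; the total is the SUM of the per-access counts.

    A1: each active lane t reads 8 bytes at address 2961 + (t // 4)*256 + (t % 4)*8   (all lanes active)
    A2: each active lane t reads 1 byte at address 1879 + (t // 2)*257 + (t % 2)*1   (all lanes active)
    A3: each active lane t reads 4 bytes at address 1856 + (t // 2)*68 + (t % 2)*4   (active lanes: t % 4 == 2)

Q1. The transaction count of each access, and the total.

A1: 4 transactions
A2: 8 transactions
A3: 4 transactions

Answer: 4,8,4; total 16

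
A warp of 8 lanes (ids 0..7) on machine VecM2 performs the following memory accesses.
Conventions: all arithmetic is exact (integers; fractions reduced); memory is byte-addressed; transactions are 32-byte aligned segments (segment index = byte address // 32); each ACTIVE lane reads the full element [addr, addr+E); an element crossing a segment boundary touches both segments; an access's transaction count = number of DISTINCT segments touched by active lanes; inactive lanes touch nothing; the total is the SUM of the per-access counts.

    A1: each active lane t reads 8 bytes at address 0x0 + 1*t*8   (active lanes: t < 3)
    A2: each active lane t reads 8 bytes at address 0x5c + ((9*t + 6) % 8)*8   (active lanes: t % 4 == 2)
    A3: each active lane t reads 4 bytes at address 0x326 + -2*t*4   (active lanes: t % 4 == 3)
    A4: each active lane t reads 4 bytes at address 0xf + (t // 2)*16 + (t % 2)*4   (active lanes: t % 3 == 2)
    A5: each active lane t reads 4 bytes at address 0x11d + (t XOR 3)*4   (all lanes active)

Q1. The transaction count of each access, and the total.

A1: 1 transaction
A2: 3 transactions
A3: 2 transactions
A4: 2 transactions
A5: 2 transactions

Answer: 1,3,2,2,2; total 10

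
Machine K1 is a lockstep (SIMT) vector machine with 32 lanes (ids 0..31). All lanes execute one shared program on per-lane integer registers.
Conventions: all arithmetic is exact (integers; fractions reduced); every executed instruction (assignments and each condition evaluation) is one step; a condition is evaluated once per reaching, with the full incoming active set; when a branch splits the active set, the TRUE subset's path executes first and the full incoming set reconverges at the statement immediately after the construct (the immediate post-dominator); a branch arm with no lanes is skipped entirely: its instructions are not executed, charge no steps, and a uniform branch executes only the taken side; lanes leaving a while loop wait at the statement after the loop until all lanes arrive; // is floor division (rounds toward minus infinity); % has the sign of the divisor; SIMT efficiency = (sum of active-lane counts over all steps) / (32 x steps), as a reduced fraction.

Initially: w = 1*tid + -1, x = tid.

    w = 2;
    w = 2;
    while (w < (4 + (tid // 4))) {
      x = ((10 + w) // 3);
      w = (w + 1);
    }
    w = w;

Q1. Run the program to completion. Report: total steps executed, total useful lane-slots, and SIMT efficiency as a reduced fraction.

Answer: 31 steps, 656 useful, 41/62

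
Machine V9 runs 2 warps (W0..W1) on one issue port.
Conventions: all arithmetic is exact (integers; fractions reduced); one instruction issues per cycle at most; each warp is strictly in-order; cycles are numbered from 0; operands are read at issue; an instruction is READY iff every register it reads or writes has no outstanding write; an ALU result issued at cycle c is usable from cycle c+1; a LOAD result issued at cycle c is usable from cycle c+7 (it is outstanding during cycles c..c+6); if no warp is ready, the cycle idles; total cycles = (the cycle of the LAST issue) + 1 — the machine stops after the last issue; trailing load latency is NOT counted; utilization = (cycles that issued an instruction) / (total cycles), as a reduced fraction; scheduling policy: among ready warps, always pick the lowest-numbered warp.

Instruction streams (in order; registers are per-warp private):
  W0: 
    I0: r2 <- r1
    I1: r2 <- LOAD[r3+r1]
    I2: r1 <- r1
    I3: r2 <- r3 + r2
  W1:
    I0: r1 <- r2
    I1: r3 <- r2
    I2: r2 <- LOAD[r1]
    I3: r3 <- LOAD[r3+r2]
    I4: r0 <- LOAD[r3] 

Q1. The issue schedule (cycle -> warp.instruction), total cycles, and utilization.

cycle 0: W0.I0
cycle 1: W0.I1
cycle 2: W0.I2
cycle 3: W1.I0
cycle 4: W1.I1
cycle 5: W1.I2
cycle 6: idle
cycle 7: idle
cycle 8: W0.I3
cycle 9: idle
cycle 10: idle
cycle 11: idle
cycle 12: W1.I3
cycle 13: idle
cycle 14: idle
cycle 15: idle
cycle 16: idle
cycle 17: idle
cycle 18: idle
cycle 19: W1.I4

Answer: 20 cycles, utilization 9/20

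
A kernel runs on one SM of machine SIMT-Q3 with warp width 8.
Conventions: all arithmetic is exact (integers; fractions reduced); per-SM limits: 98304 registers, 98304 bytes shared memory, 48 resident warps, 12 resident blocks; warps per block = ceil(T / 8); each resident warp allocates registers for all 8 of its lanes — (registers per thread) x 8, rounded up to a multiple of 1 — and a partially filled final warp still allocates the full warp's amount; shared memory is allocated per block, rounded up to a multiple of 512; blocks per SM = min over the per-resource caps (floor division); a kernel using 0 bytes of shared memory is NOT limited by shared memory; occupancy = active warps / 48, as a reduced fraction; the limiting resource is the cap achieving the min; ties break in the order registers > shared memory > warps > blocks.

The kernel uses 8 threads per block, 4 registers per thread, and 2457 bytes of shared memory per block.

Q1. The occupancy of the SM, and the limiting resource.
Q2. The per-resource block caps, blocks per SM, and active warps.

Answer: occupancy 1/4, limited by blocks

registers: 3072 blocks
shared memory: 38 blocks
warps: 48 blocks
blocks: 12 blocks

Answer: 12 blocks, 12 active warps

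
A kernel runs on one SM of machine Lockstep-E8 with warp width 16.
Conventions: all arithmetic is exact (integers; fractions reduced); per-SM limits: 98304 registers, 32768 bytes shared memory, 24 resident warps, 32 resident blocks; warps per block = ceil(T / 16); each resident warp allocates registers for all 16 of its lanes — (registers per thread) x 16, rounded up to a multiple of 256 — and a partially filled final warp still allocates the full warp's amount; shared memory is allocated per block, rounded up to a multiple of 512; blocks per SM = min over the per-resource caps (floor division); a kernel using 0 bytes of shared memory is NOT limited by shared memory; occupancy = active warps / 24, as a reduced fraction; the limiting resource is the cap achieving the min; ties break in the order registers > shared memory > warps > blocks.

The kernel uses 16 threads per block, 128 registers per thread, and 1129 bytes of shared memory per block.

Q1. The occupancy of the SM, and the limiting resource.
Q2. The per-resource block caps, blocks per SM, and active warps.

Answer: occupancy 7/8, limited by shared memory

registers: 48 blocks
shared memory: 21 blocks
warps: 24 blocks
blocks: 32 blocks

Answer: 21 blocks, 21 active warps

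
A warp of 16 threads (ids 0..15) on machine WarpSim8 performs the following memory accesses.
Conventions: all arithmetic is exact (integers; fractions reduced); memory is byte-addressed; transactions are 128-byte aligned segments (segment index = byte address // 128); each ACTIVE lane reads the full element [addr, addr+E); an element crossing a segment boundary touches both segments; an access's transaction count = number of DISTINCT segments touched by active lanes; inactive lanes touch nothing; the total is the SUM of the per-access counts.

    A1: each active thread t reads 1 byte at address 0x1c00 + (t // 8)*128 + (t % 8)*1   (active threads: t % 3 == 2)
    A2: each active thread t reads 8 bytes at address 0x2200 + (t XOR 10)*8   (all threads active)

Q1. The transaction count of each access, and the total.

A1: 2 transactions
A2: 1 transaction

Answer: 2,1; total 3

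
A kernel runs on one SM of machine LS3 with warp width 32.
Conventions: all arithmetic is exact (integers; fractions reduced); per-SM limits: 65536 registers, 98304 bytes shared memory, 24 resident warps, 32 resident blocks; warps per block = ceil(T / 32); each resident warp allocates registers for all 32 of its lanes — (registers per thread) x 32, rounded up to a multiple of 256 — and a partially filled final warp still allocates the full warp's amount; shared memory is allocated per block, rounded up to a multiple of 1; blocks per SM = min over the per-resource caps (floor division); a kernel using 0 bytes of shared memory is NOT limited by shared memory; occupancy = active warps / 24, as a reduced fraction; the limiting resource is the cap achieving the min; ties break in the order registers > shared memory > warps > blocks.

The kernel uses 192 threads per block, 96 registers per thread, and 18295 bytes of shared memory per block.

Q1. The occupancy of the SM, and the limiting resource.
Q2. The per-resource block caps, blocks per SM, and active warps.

Answer: occupancy 3/4, limited by registers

registers: 3 blocks
shared memory: 5 blocks
warps: 4 blocks
blocks: 32 blocks

Answer: 3 blocks, 18 active warps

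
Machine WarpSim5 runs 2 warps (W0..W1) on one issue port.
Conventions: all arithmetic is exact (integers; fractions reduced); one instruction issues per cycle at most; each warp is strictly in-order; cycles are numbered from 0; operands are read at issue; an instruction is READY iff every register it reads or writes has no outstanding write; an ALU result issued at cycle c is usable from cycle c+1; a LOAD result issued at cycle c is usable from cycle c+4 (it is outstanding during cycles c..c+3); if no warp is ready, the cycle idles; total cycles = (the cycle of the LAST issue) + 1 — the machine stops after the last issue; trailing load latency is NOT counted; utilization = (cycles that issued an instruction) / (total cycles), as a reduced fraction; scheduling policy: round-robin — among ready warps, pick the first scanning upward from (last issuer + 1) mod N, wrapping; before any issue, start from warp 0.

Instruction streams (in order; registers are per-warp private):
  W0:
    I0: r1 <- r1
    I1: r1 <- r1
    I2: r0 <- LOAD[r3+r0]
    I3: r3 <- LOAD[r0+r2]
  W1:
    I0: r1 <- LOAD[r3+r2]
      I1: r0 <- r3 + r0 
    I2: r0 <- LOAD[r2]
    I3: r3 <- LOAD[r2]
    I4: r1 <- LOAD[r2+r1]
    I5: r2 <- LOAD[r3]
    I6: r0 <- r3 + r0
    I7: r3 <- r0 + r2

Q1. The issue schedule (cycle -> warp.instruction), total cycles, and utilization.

cycle 0: W0.I0
cycle 1: W1.I0
cycle 2: W0.I1
cycle 3: W1.I1
cycle 4: W0.I2
cycle 5: W1.I2
cycle 6: W1.I3
cycle 7: W1.I4
cycle 8: W0.I3
cycle 9: idle
cycle 10: W1.I5
cycle 11: W1.I6
cycle 12: idle
cycle 13: idle
cycle 14: W1.I7

Answer: 15 cycles, utilization 4/5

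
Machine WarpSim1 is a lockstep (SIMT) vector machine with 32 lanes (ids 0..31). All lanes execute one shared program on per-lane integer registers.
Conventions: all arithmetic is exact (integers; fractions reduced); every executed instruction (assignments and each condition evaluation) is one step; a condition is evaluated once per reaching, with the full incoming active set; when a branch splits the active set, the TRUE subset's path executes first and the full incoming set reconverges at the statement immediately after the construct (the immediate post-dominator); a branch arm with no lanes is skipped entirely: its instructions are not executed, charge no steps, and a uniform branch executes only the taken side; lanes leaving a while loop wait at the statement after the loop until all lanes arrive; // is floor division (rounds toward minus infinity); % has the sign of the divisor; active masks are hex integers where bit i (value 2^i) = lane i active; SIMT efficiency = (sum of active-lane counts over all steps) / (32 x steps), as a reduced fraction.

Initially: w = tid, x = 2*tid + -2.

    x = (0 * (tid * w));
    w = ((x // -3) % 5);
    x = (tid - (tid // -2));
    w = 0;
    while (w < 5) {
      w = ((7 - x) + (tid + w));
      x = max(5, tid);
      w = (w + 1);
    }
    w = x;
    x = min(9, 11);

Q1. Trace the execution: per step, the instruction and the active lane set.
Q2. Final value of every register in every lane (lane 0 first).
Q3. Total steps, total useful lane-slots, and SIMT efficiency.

step 0: x <- (0 * (tid * w))         0xffffffff
step 1: w <- ((x // -3) % 5)         0xffffffff
step 2: x <- (tid - (tid // -2))     0xffffffff
step 3: w <- 0                       0xffffffff
step 4: eval (w < 5)                 0xffffffff
step 5: w <- ((7 - x) + (tid + w))   0xffffffff
step 6: x <- max(5, tid)             0xffffffff
step 7: w <- (w + 1)                 0xffffffff
step 8: eval (w < 5)                 0xffffffff
step 9: w <- ((7 - x) + (tid + w))   0xffffff80
step 10: x <- max(5, tid)             0xffffff80
step 11: w <- (w + 1)                 0xffffff80
step 12: eval (w < 5)                 0xffffff80
step 13: w <- ((7 - x) + (tid + w))   0xff800000
step 14: x <- max(5, tid)             0xff800000
step 15: w <- (w + 1)                 0xff800000
step 16: eval (w < 5)                 0xff800000
step 17: w <- x                       0xffffffff
step 18: x <- min(9, 11)              0xffffffff

Answer: 19 steps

w: 5,5,5,5,5,5,6,7,8,9,10,11,12,13,14,15,16,17,18,19,20,21,22,23,24,25,26,27,28,29,30,31
x: 9,9,9,9,9,9,9,9,9,9,9,9,9,9,9,9,9,9,9,9,9,9,9,9,9,9,9,9,9,9,9,9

steps = 19; useful = 488; efficiency = 488/608 = 61/76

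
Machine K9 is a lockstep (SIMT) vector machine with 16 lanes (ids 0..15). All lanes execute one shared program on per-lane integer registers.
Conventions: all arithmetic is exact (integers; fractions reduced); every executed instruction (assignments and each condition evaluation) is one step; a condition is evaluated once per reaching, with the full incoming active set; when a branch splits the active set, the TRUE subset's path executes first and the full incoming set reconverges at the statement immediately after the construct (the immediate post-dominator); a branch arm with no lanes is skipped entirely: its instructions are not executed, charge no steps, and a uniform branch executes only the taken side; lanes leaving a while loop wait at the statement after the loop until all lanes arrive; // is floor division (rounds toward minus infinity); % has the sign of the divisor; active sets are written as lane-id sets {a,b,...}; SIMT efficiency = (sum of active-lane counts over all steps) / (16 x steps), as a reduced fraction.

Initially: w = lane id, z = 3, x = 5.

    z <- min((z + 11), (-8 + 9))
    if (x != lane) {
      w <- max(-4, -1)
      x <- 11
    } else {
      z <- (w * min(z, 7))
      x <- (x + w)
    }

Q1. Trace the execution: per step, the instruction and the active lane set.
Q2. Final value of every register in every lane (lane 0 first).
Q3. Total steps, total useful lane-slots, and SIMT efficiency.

step 0: z <- min((z + 11), (-8 + 9)) {0,1,2,3,4,5,6,7,8,9,10,11,12,13,14,15}
step 1: eval (x != lane)             {0,1,2,3,4,5,6,7,8,9,10,11,12,13,14,15}
step 2: w <- max(-4, -1)             {0,1,2,3,4,6,7,8,9,10,11,12,13,14,15}
step 3: x <- 11                      {0,1,2,3,4,6,7,8,9,10,11,12,13,14,15}
step 4: z <- (w * min(z, 7))         {5}
step 5: x <- (x + w)                 {5}

Answer: 6 steps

w: -1,-1,-1,-1,-1,5,-1,-1,-1,-1,-1,-1,-1,-1,-1,-1
z: 1,1,1,1,1,5,1,1,1,1,1,1,1,1,1,1
x: 11,11,11,11,11,10,11,11,11,11,11,11,11,11,11,11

steps = 6; useful = 64; efficiency = 64/96 = 2/3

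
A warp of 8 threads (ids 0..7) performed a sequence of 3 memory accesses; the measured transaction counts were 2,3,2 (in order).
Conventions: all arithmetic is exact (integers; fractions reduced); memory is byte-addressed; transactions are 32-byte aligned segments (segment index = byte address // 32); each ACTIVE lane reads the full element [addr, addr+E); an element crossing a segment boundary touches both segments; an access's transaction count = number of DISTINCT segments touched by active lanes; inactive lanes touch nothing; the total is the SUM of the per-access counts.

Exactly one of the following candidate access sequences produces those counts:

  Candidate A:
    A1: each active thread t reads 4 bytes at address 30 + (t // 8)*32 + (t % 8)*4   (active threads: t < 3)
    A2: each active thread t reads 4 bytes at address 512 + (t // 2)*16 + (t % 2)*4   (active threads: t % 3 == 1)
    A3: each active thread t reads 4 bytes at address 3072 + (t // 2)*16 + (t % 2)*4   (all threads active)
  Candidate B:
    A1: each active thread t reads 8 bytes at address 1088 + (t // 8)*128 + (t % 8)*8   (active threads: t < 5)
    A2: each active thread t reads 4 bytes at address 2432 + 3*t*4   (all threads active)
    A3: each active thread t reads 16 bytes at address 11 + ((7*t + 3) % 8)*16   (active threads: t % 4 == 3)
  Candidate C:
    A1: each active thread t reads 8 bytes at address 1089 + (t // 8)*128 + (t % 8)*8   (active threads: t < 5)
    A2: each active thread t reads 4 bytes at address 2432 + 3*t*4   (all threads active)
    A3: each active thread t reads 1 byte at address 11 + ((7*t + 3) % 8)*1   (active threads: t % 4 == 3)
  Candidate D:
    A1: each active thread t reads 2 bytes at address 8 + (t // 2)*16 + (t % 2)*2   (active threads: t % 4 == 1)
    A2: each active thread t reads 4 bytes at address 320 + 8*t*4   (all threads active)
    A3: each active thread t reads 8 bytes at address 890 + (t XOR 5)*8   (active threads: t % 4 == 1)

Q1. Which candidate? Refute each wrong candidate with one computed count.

A: A2 gives 2 transactions, not 3
C: A3 gives 1 transaction, not 2
D: A2 gives 8 transactions, not 3
B: all counts match (2,3,2)

Answer: B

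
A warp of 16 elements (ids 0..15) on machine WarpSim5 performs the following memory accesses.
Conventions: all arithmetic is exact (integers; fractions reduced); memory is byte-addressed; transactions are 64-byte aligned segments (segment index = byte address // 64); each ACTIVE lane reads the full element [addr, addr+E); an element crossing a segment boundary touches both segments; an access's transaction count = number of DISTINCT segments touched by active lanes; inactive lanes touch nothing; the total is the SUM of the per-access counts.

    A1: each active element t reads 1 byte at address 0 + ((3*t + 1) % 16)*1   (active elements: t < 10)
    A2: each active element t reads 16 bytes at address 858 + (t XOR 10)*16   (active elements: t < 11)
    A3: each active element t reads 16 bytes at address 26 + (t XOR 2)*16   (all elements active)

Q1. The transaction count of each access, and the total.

A1: 1 transaction
A2: 5 transactions
A3: 5 transactions

Answer: 1,5,5; total 11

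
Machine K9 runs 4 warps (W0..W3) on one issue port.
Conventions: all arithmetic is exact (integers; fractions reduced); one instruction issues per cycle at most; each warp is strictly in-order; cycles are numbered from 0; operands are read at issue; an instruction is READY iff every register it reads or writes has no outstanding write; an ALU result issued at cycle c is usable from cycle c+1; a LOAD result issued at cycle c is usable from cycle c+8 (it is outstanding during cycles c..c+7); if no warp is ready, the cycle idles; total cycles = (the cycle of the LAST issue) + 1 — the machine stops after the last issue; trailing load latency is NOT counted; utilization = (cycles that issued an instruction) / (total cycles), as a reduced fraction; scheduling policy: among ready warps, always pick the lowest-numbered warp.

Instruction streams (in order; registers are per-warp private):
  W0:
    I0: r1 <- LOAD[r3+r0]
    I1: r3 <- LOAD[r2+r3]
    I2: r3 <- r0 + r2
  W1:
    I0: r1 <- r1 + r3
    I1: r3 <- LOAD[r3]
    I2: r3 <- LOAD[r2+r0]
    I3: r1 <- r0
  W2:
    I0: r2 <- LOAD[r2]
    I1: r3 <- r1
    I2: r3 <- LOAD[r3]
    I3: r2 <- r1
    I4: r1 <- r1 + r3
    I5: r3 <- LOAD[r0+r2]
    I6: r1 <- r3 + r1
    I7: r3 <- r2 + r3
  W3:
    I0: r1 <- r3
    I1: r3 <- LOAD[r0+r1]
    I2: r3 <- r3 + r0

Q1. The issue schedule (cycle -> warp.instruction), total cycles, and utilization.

cycle 0: W0.I0
cycle 1: W0.I1
cycle 2: W1.I0
cycle 3: W1.I1
cycle 4: W2.I0
cycle 5: W2.I1
cycle 6: W2.I2
cycle 7: W3.I0
cycle 8: W3.I1
cycle 9: W0.I2
cycle 10: idle
cycle 11: W1.I2
cycle 12: W1.I3
cycle 13: W2.I3
cycle 14: W2.I4
cycle 15: W2.I5
cycle 16: W3.I2
cycle 17: idle
cycle 18: idle
cycle 19: idle
cycle 20: idle
cycle 21: idle
cycle 22: idle
cycle 23: W2.I6
cycle 24: W2.I7

Answer: 25 cycles, utilization 18/25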